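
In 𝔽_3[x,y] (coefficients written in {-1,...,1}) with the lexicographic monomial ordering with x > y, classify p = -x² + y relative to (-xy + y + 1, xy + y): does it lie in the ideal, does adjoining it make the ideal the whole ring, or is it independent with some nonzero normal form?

-x² + y lies in I (it reduces to 0).

First compute the reduced Gröbner basis of I by Buchberger's algorithm.
f_1 = -xy + y + 1, LT = xy.
f_2 = xy + y, LT = xy.

S(f_1,f_2): lcm = xy. S = y - 1.
  leading term y: no divisor's leading term divides it; move y to the remainder.
  leading term 1: no divisor's leading term divides it; move -1 to the remainder.
  remainder y - 1 ≠ 0; add h_3 = y - 1 to the basis.

S(f_1,h_3): lcm = xy. S = x - y - 1.
  leading term x: no divisor's leading term divides it; move x to the remainder.
  leading term y: subtract (-1)·h_3 from -y - 1 → 1
  leading term 1: no divisor's leading term divides it; move 1 to the remainder.
  remainder x + 1 ≠ 0; add h_4 = x + 1 to the basis.

S(f_2,h_3): lcm = xy. S = x + y.
  leading term x: subtract (1)·h_4 from x + y → y - 1
  leading term y: subtract (1)·h_3 from y - 1 → 0
  remainder 0.

S(f_1,h_4): lcm = xy. S = y - 1.
  leading term y: subtract (1)·h_3 from y - 1 → 0
  remainder 0.

S(f_2,h_4): lcm = xy. S = 0.
  remainder 0.

S(h_3,h_4): leading monomials are coprime, so the S-polynomial reduces to 0 (Buchberger's first criterion).
Every S-polynomial of the final basis reduces to 0, so we have a Gröbner basis.
Inter-reduce: drop elements whose leading term is divisible by another's, tail-reduce, and make monic.
Reduced Gröbner basis: {x + 1, y - 1}.
Label its elements g_1 = x + 1, g_2 = y - 1.

Reduce p = -x² + y modulo G:
  leading term x²: subtract (-x)·g_1 from -x² + y → x + y
  leading term x: subtract (1)·g_1 from x + y → y - 1
  leading term y: subtract (1)·g_2 from y - 1 → 0
  normal form = 0.
Since the normal form is 0, p ∈ I.

Ideal membership is decidable via reduction modulo a Gröbner basis.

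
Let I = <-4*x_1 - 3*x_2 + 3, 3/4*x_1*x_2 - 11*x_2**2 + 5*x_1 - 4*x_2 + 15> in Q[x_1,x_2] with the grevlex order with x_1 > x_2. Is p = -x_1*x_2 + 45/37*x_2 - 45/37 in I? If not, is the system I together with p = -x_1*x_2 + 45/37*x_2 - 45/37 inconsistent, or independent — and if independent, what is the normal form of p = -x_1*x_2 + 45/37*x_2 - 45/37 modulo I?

First compute the reduced Gröbner basis of I by Buchberger's algorithm.
f_1 = -4*x_1 - 3*x_2 + 3, LT = x_1.
f_2 = 3/4*x_1*x_2 - 11*x_2**2 + 5*x_1 - 4*x_2 + 15, LT = x_1*x_2.

S(f_1,f_2): lcm = x_1*x_2. S = 185/12*x_2**2 - 20/3*x_1 + 55/12*x_2 - 20.
  leading term x_2**2: no divisor's leading term divides it; move 185/12*x_2**2 to the remainder.
  leading term x_1: subtract (5/3)·f_1 from -20/3*x_1 + 55/12*x_2 - 20 → 115/12*x_2 - 25
  leading term x_2: no divisor's leading term divides it; move 115/12*x_2 to the remainder.
  leading term 1: no divisor's leading term divides it; move -25 to the remainder.
  remainder 185/12*x_2**2 + 115/12*x_2 - 25 ≠ 0; add h_3 = 185/12*x_2**2 + 115/12*x_2 - 25 to the basis.

The other S-polynomials (S(f_1,h_3), S(f_2,h_3)) all reduce to 0 modulo the current basis, so we have a Gröbner basis.
Inter-reduce: drop elements whose leading term is divisible by another's, tail-reduce, and make monic.
Reduced Gröbner basis: {x_2**2 + 23/37*x_2 - 60/37, x_1 + 3/4*x_2 - 3/4}.
Label its elements g_1 = x_2**2 + 23/37*x_2 - 60/37, g_2 = x_1 + 3/4*x_2 - 3/4.

Reduce p = -x_1*x_2 + 45/37*x_2 - 45/37 modulo G:
  leading term x_1*x_2: subtract (-x_2)·g_2 from -x_1*x_2 + 45/37*x_2 - 45/37 → 3/4*x_2**2 + 69/148*x_2 - 45/37
  leading term x_2**2: subtract (3/4)·g_1 from 3/4*x_2**2 + 69/148*x_2 - 45/37 → 0
  normal form = 0.
Since the normal form is 0, p ∈ I.

-x_1*x_2 + 45/37*x_2 - 45/37 lies in I (it reduces to 0).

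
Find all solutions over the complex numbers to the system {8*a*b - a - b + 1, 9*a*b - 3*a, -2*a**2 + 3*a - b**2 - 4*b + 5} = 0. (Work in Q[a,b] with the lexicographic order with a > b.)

{(0, 1)}

Compute a lex Gröbner basis by Buchberger's algorithm.
f_1 = 8*a*b - a - b + 1, LT = a*b.
f_2 = 9*a*b - 3*a, LT = a*b.
f_3 = -2*a**2 + 3*a - b**2 - 4*b + 5, LT = a**2.

S(f_1,f_2): lcm = a*b. S = 5/24*a - 1/8*b + 1/8.
  leading term a: no divisor's leading term divides it; move 5/24*a to the remainder.
  leading term b: no divisor's leading term divides it; move -1/8*b to the remainder.
  leading term 1: no divisor's leading term divides it; move 1/8 to the remainder.
  remainder 5/24*a - 1/8*b + 1/8 ≠ 0; add h_4 = 5/24*a - 1/8*b + 1/8 to the basis.

S(f_1,f_3): lcm = a**2*b. S = -1/8*a**2 + 11/8*a*b + 1/8*a - 1/2*b**3 - 2*b**2 + 5/2*b.
  leading term a**2: subtract (1/16)·f_3 from -1/8*a**2 + 11/8*a*b + 1/8*a - 1/2*b**3 - 2*b**2 + 5/2*b → 11/8*a*b - 1/16*a - 1/2*b**3 - 31/16*b**2 + 11/4*b - 5/16
  leading term a*b: subtract (11/64)·f_1 from 11/8*a*b - 1/16*a - 1/2*b**3 - 31/16*b**2 + 11/4*b - 5/16 → 7/64*a - 1/2*b**3 - 31/16*b**2 + 187/64*b - 31/64
  leading term a: subtract (21/40)·h_4 from 7/64*a - 1/2*b**3 - 31/16*b**2 + 187/64*b - 31/64 → -1/2*b**3 - 31/16*b**2 + 239/80*b - 11/20
  leading term b**3: no divisor's leading term divides it; move -1/2*b**3 to the remainder.
  leading term b**2: no divisor's leading term divides it; move -31/16*b**2 to the remainder.
  leading term b: no divisor's leading term divides it; move 239/80*b to the remainder.
  leading term 1: no divisor's leading term divides it; move -11/20 to the remainder.
  remainder -1/2*b**3 - 31/16*b**2 + 239/80*b - 11/20 ≠ 0; add h_5 = -1/2*b**3 - 31/16*b**2 + 239/80*b - 11/20 to the basis.

S(f_2,f_3): lcm = a**2*b. S = -1/3*a**2 + 3/2*a*b - 1/2*b**3 - 2*b**2 + 5/2*b.
  leading term a**2: subtract (1/6)·f_3 from -1/3*a**2 + 3/2*a*b - 1/2*b**3 - 2*b**2 + 5/2*b → 3/2*a*b - 1/2*a - 1/2*b**3 - 11/6*b**2 + 19/6*b - 5/6
  leading term a*b: subtract (3/16)·f_1 from 3/2*a*b - 1/2*a - 1/2*b**3 - 11/6*b**2 + 19/6*b - 5/6 → -5/16*a - 1/2*b**3 - 11/6*b**2 + 161/48*b - 49/48
  leading term a: subtract (-3/2)·h_4 from -5/16*a - 1/2*b**3 - 11/6*b**2 + 161/48*b - 49/48 → -1/2*b**3 - 11/6*b**2 + 19/6*b - 5/6
  leading term b**3: subtract (1)·h_5 from -1/2*b**3 - 11/6*b**2 + 19/6*b - 5/6 → 5/48*b**2 + 43/240*b - 17/60
  leading term b**2: no divisor's leading term divides it; move 5/48*b**2 to the remainder.
  leading term b: no divisor's leading term divides it; move 43/240*b to the remainder.
  leading term 1: no divisor's leading term divides it; move -17/60 to the remainder.
  remainder 5/48*b**2 + 43/240*b - 17/60 ≠ 0; add h_6 = 5/48*b**2 + 43/240*b - 17/60 to the basis.

S(f_1,h_4): lcm = a*b. S = -1/8*a + 3/5*b**2 - 29/40*b + 1/8.
  leading term a: subtract (-3/5)·h_4 from -1/8*a + 3/5*b**2 - 29/40*b + 1/8 → 3/5*b**2 - 4/5*b + 1/5
  leading term b**2: subtract (144/25)·h_6 from 3/5*b**2 - 4/5*b + 1/5 → -229/125*b + 229/125
  leading term b: no divisor's leading term divides it; move -229/125*b to the remainder.
  leading term 1: no divisor's leading term divides it; move 229/125 to the remainder.
  remainder -229/125*b + 229/125 ≠ 0; add h_7 = -229/125*b + 229/125 to the basis.

The other S-polynomials (S(f_2,h_4), S(f_3,h_4), S(f_1,h_5), S(f_2,h_5), S(f_3,h_5), S(h_4,h_5), S(f_1,h_6), S(f_2,h_6), S(f_3,h_6), S(h_4,h_6), S(h_5,h_6), S(f_1,h_7), S(f_2,h_7), S(f_3,h_7), S(h_4,h_7), S(h_5,h_7), S(h_6,h_7)) all reduce to 0 modulo the current basis, so we have a Gröbner basis.
Inter-reduce: drop elements whose leading term is divisible by another's, tail-reduce, and make monic.
Reduced Gröbner basis: {a, b - 1}.

Since the basis is lex-ordered, b - 1 is univariate in b. Its roots are {1}. Back-substituting each root into the other basis elements fixes the other coordinates.
  b = 1: the earlier basis element becomes a = 0, giving a = 0 — point (0, 1).
Substituting each solution back into the original system confirms all equations vanish.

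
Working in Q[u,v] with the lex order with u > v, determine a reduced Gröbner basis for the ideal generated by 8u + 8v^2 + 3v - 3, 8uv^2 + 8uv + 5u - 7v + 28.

f_1 = 8u + 8v^2 + 3v - 3, LT = u.
f_2 = 8uv^2 + 8uv + 5u - 7v + 28, LT = uv^2.

S(f_1,f_2): lcm = uv^2. S = -uv - 5/8u + v^4 + 3/8v^3 - 3/8v^2 + 7/8v - 7/2.
  reduce S modulo (f_1, f_2):
  remainder v^4 + 11/8v^3 + 5/8v^2 + 47/64v - 239/64 ≠ 0; add g_3 = v^4 + 11/8v^3 + 5/8v^2 + 47/64v - 239/64 to the basis.

The other S-polynomials (S(f_1,g_3), S(f_2,g_3)) all reduce to 0 modulo the current basis, so we have a Gröbner basis.
Inter-reduce: drop elements whose leading term is divisible by another's, tail-reduce, and make monic.

G = {u + v^2 + 3/8v - 3/8, v^4 + 11/8v^3 + 5/8v^2 + 47/64v - 239/64}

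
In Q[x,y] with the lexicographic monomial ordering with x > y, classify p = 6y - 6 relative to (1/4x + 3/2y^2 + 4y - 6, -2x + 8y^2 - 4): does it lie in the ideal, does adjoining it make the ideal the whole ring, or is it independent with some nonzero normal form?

6y - 6 is independent of I; its normal form modulo I is 6y - 6.

First compute the reduced Gröbner basis of I by Buchberger's algorithm.
f_1 = 1/4x + 3/2y^2 + 4y - 6, LT = x.
f_2 = -2x + 8y^2 - 4, LT = x.

S(f_1,f_2): lcm = x. S = 10y^2 + 16y - 26.
  leading term y^2: no divisor's leading term divides it; move 10y^2 to the remainder.
  leading term y: no divisor's leading term divides it; move 16y to the remainder.
  leading term 1: no divisor's leading term divides it; move -26 to the remainder.
  remainder 10y^2 + 16y - 26 ≠ 0; add h_3 = 10y^2 + 16y - 26 to the basis.

The other S-polynomials (S(f_1,h_3), S(f_2,h_3)) all reduce to 0 modulo the current basis, so we have a Gröbner basis.
Inter-reduce: drop elements whose leading term is divisible by another's, tail-reduce, and make monic.
Reduced Gröbner basis: {x + 32/5y - 42/5, y^2 + 8/5y - 13/5}.
Label its elements g_1 = x + 32/5y - 42/5, g_2 = y^2 + 8/5y - 13/5.

Reduce p = 6y - 6 modulo G:
  leading term y: no divisor's leading term divides it; move 6y to the remainder.
  leading term 1: no divisor's leading term divides it; move -6 to the remainder.
  normal form = 6y - 6.
The normal form is nonzero, so p ∉ I. Since p minus its normal form lies in I, I + (p) = I + (r) where r = 6y - 6; decide whether this ideal is the whole ring.
Run Buchberger on G together with r (pairs among the g_i already reduce to 0 since G is a Gröbner basis):
g_1 = x + 32/5y - 42/5, LT = x.
g_2 = y^2 + 8/5y - 13/5, LT = y^2.
r = 6y - 6, LT = y.

The S-polynomials (S(g_1,g_2), S(g_1,r), S(g_2,r)) all reduce to 0 modulo the current basis, so we have a Gröbner basis.
Inter-reduce: drop elements whose leading term is divisible by another's, tail-reduce, and make monic.
Reduced Gröbner basis: {x - 2, y - 1}.
The reduced Gröbner basis of I + (p) is {x - 2, y - 1} ≠ {1}, a proper ideal, so the enlarged system stays consistent: p is independent of I, with normal form 6y - 6.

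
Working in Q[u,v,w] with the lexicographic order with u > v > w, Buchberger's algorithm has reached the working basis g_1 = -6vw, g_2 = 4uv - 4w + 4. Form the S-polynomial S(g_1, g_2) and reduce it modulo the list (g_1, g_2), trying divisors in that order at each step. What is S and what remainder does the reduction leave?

S(g_1, g_2) = w^2 - w; remainder on division = w^2 - w.

lcm(LM(g_1), LM(g_2)) = uvw.
S = (lcm/LT(g_1))·g_1 − (lcm/LT(g_2))·g_2 = w^2 - w.
Reduce S modulo (g_1, g_2) in that order:
  leading term w^2: no divisor's leading term divides it; move w^2 to the remainder.
  leading term w: no divisor's leading term divides it; move -w to the remainder.
The remainder w^2 - w is nonzero, so it would be added as the next basis element.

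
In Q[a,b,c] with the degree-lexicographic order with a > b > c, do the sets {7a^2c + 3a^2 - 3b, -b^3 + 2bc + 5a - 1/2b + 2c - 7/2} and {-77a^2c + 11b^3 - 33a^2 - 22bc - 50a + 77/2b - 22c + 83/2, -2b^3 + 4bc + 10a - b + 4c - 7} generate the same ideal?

Two ideals are equal iff their reduced Gröbner bases coincide (the reduced basis is unique for a fixed ordering).
Buchberger on the first generating set:
f_1 = 7a^2c + 3a^2 - 3b, LT = a^2c.
f_2 = -b^3 + 2bc + 5a - 1/2b + 2c - 7/2, LT = b^3.

S(f_1,f_2): leading monomials are coprime, so the S-polynomial reduces to 0 (Buchberger's first criterion).
Every S-polynomial of the final basis reduces to 0, so we have a Gröbner basis.
Inter-reduce: drop elements whose leading term is divisible by another's, tail-reduce, and make monic.
Reduced Gröbner basis: {a^2c + 3/7a^2 - 3/7b, b^3 - 2bc - 5a + 1/2b - 2c + 7/2}.

Buchberger on the second generating set:
h_1 = -77a^2c + 11b^3 - 33a^2 - 22bc - 50a + 77/2b - 22c + 83/2, LT = a^2c.
h_2 = -2b^3 + 4bc + 10a - b + 4c - 7, LT = b^3.

S(h_1,h_2): leading monomials are coprime, so the S-polynomial reduces to 0 (Buchberger's first criterion).
Every S-polynomial of the final basis reduces to 0, so we have a Gröbner basis.
Inter-reduce: drop elements whose leading term is divisible by another's, tail-reduce, and make monic.
Reduced Gröbner basis: {a^2c + 3/7a^2 - 5/77a - 3/7b - 3/77, b^3 - 2bc - 5a + 1/2b - 2c + 7/2}.

These differ, so the ideals are not equal.
The same test decides containment: I ⊆ J iff every generator of I reduces to 0 modulo a Gröbner basis of J.

No, the ideals differ.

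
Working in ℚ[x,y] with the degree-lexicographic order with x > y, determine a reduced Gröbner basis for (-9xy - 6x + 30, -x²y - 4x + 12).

f_1 = -9xy - 6x + 30, LT = xy.
f_2 = -x²y - 4x + 12, LT = x²y.

S(f_1,f_2): lcm = x²y. S = ⅔x² - 22/3x + 12.
  leading term x²: no divisor's leading term divides it; move ⅔x² to the remainder.
  leading term x: no divisor's leading term divides it; move -22/3x to the remainder.
  leading term 1: no divisor's leading term divides it; move 12 to the remainder.
  remainder ⅔x² - 22/3x + 12 ≠ 0; add g_3 = ⅔x² - 22/3x + 12 to the basis.

S(f_1,g_3): lcm = x²y. S = ⅔x² + 11xy - 10/3x - 18y.
  leading term x²: subtract (1)·g_3 from ⅔x² + 11xy - 10/3x - 18y → 11xy + 4x - 18y - 12
  leading term xy: subtract (-11/9)·f_1 from 11xy + 4x - 18y - 12 → -10/3x - 18y + 74/3
  leading term x: no divisor's leading term divides it; move -10/3x to the remainder.
  leading term y: no divisor's leading term divides it; move -18y to the remainder.
  leading term 1: no divisor's leading term divides it; move 74/3 to the remainder.
  remainder -10/3x - 18y + 74/3 ≠ 0; add g_4 = -10/3x - 18y + 74/3 to the basis.

S(f_1,g_4): lcm = xy. S = -27/5y² + ⅔x + 37/5y - 10/3.
  leading term y²: no divisor's leading term divides it; move -27/5y² to the remainder.
  leading term x: subtract (-⅕)·g_4 from ⅔x + 37/5y - 10/3 → 19/5y + 8/5
  leading term y: no divisor's leading term divides it; move 19/5y to the remainder.
  leading term 1: no divisor's leading term divides it; move 8/5 to the remainder.
  remainder -27/5y² + 19/5y + 8/5 ≠ 0; add g_5 = -27/5y² + 19/5y + 8/5 to the basis.

The other S-polynomials (S(f_2,g_3), S(f_2,g_4), S(g_3,g_4), S(f_1,g_5), S(f_2,g_5), S(g_3,g_5), S(g_4,g_5)) all reduce to 0 modulo the current basis, so we have a Gröbner basis.
Inter-reduce: drop elements whose leading term is divisible by another's, tail-reduce, and make monic.

G = {y² - 19/27y - 8/27, x + 27/5y - 37/5}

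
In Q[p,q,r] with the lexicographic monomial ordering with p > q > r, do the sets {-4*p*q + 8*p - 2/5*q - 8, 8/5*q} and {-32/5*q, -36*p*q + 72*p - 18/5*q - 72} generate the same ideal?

Since reduced Gröbner bases are canonical representatives of ideals under a given ordering, it suffices to compute and compare them.
Buchberger on the first generating set:
f_1 = -4*p*q + 8*p - 2/5*q - 8, LT = p*q.
f_2 = 8/5*q, LT = q.

S(f_1,f_2): lcm = p*q. S = -2*p + 1/10*q + 2.
  reduce S modulo (f_1, f_2):
  remainder -2*p + 2 ≠ 0; add g_3 = -2*p + 2 to the basis.

The other S-polynomials (S(f_1,g_3), S(f_2,g_3)) all reduce to 0 modulo the current basis, so we have a Gröbner basis.
Inter-reduce: drop elements whose leading term is divisible by another's, tail-reduce, and make monic.
Reduced Gröbner basis: {p - 1, q}.

Buchberger on the second generating set:
h_1 = -32/5*q, LT = q.
h_2 = -36*p*q + 72*p - 18/5*q - 72, LT = p*q.

S(h_1,h_2): lcm = p*q. S = 2*p - 1/10*q - 2.
  reduce S modulo (h_1, h_2):
  remainder 2*p - 2 ≠ 0; add k_3 = 2*p - 2 to the basis.

The other S-polynomials (S(h_1,k_3), S(h_2,k_3)) all reduce to 0 modulo the current basis, so we have a Gröbner basis.
Inter-reduce: drop elements whose leading term is divisible by another's, tail-reduce, and make monic.
Reduced Gröbner basis: {p - 1, q}.

These coincide, so the ideals are equal.

Yes, the ideals are equal.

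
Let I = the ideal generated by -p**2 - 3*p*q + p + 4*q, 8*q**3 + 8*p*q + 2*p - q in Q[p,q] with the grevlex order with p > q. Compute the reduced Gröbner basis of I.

G = {q**3 + p*q + 1/4*p - 1/8*q, p**2 + 3*p*q - p - 4*q}

f_1 = -p**2 - 3*p*q + p + 4*q, LT = p**2.
f_2 = 8*q**3 + 8*p*q + 2*p - q, LT = q**3.

The S-polynomials (S(f_1,f_2)) all reduce to 0 modulo the current basis, so we have a Gröbner basis.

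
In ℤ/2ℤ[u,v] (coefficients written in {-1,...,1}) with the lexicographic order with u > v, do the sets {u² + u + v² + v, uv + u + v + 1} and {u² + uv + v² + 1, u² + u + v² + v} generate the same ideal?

Yes, the ideals are equal.

Two ideals are equal iff their reduced Gröbner bases coincide (the reduced basis is unique for a fixed ordering).
Buchberger on the first generating set:
f_1 = u² + u + v² + v, LT = u².
f_2 = uv + u + v + 1, LT = uv.

S(f_1,f_2): lcm = u²v. S = u² + u + v³ + v².
  leading term u²: subtract (1)·f_1 from u² + u + v³ + v² → v³ + v
  leading term v³: no divisor's leading term divides it; move v³ to the remainder.
  leading term v: no divisor's leading term divides it; move v to the remainder.
  remainder v³ + v ≠ 0; add g_3 = v³ + v to the basis.

The other S-polynomials (S(f_1,g_3), S(f_2,g_3)) all reduce to 0 modulo the current basis, so we have a Gröbner basis.
Inter-reduce: drop elements whose leading term is divisible by another's, tail-reduce, and make monic.
Reduced Gröbner basis: {u² + u + v² + v, uv + u + v + 1, v³ + v}.

Buchberger on the second generating set:
h_1 = u² + uv + v² + 1, LT = u².
h_2 = u² + u + v² + v, LT = u².

S(h_1,h_2): lcm = u². S = uv + u + v + 1.
  leading term uv: no divisor's leading term divides it; move uv to the remainder.
  leading term u: no divisor's leading term divides it; move u to the remainder.
  leading term v: no divisor's leading term divides it; move v to the remainder.
  leading term 1: no divisor's leading term divides it; move 1 to the remainder.
  remainder uv + u + v + 1 ≠ 0; add k_3 = uv + u + v + 1 to the basis.

S(h_1,k_3): lcm = u²v. S = u² + uv² + uv + u + v³ + v.
  leading term u²: subtract (1)·h_1 from u² + uv² + uv + u + v³ + v → uv² + u + v³ + v² + v + 1
  leading term uv²: subtract (v)·k_3 from uv² + u + v³ + v² + v + 1 → uv + u + v³ + 1
  leading term uv: subtract (1)·k_3 from uv + u + v³ + 1 → v³ + v
  leading term v³: no divisor's leading term divides it; move v³ to the remainder.
  leading term v: no divisor's leading term divides it; move v to the remainder.
  remainder v³ + v ≠ 0; add k_4 = v³ + v to the basis.

The other S-polynomials (S(h_2,k_3), S(h_1,k_4), S(h_2,k_4), S(k_3,k_4)) all reduce to 0 modulo the current basis, so we have a Gröbner basis.
Inter-reduce: drop elements whose leading term is divisible by another's, tail-reduce, and make monic.
Reduced Gröbner basis: {u² + u + v² + v, uv + u + v + 1, v³ + v}.

Same reduced basis, so the two generating sets span the same ideal.
The choice of monomial ordering does not affect the verdict — as long as both bases are computed under the same ordering, their equality decides ideal equality.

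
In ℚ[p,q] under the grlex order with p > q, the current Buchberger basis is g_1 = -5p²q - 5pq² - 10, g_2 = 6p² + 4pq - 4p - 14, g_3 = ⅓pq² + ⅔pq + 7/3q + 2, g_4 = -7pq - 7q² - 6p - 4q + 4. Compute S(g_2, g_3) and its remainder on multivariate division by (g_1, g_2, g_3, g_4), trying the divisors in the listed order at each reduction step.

S(g_2, g_3) = ⅔pq³ - 2p²q - ⅔pq² - 7pq - 7/3q² - 6p; remainder on division = 0.

lcm(LM(g_2), LM(g_3)) = p²q².
S = (lcm/LT(g_2))·g_2 − (lcm/LT(g_3))·g_3 = ⅔pq³ - 2p²q - ⅔pq² - 7pq - 7/3q² - 6p.
Reduce S modulo (g_1, g_2, g_3, g_4) in that order:
  leading term pq³: subtract (2q)·g_3 from ⅔pq³ - 2p²q - ⅔pq² - 7pq - 7/3q² - 6p → -2p²q - 2pq² - 7pq - 7q² - 6p - 4q
  leading term p²q: subtract (⅖)·g_1 from -2p²q - 2pq² - 7pq - 7q² - 6p - 4q → -7pq - 7q² - 6p - 4q + 4
  leading term pq: subtract (1)·g_4 from -7pq - 7q² - 6p - 4q + 4 → 0
The remainder is 0, so this S-polynomial contributes no new basis element.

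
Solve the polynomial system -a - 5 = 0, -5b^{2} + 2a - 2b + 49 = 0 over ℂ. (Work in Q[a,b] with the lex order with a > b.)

Compute a lex Gröbner basis by Buchberger's algorithm.
f_1 = -a - 5, LT = a.
f_2 = 2a - 5b^{2} - 2b + 49, LT = a.

S(f_1,f_2): lcm = a. S = \tfrac{5}{2}b^{2} + b - \tfrac{39}{2}.
  reduce S modulo (f_1, f_2):
  remainder \tfrac{5}{2}b^{2} + b - \tfrac{39}{2} ≠ 0; add h_3 = \tfrac{5}{2}b^{2} + b - \tfrac{39}{2} to the basis.

The other S-polynomials (S(f_1,h_3), S(f_2,h_3)) all reduce to 0 modulo the current basis, so we have a Gröbner basis.
Inter-reduce: drop elements whose leading term is divisible by another's, tail-reduce, and make monic.
Reduced Gröbner basis: {a + 5, b^{2} + \tfrac{2}{5}b - \tfrac{39}{5}}.

Since the basis is lex-ordered, b^{2} + \tfrac{2}{5}b - \tfrac{39}{5} is univariate in b. Its roots are {-3, 13/5}. Back-substituting each root into the other basis elements fixes the other coordinates.
  b = -3: the earlier basis element becomes a + 5 = 0, giving a = -5 — point (-5, -3).
  b = 13/5: the earlier basis element becomes a + 5 = 0, giving a = -5 — point (-5, 13/5).

{(-5, -3), (-5, 13/5)}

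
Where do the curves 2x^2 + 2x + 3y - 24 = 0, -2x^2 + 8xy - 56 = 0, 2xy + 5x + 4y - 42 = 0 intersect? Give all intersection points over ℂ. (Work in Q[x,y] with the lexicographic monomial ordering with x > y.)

Compute a lex Gröbner basis by Buchberger's algorithm.
f_1 = 2x^2 + 2x + 3y - 24, LT = x^2.
f_2 = -2x^2 + 8xy - 56, LT = x^2.
f_3 = 2xy + 5x + 4y - 42, LT = xy.

S(f_1,f_2): lcm = x^2. S = 4xy + x + 3/2y - 40.
  leading term xy: subtract (2)·f_3 from 4xy + x + 3/2y - 40 → -9x - 13/2y + 44
  leading term x: no divisor's leading term divides it; move -9x to the remainder.
  leading term y: no divisor's leading term divides it; move -13/2y to the remainder.
  leading term 1: no divisor's leading term divides it; move 44 to the remainder.
  remainder -9x - 13/2y + 44 ≠ 0; add h_4 = -9x - 13/2y + 44 to the basis.

S(f_1,f_3): lcm = x^2y. S = -5/2x^2 - xy + 21x + 3/2y^2 - 12y.
  leading term x^2: subtract (-5/4)·f_1 from -5/2x^2 - xy + 21x + 3/2y^2 - 12y → -xy + 47/2x + 3/2y^2 - 33/4y - 30
  leading term xy: subtract (-1/2)·f_3 from -xy + 47/2x + 3/2y^2 - 33/4y - 30 → 26x + 3/2y^2 - 25/4y - 51
  leading term x: subtract (-26/9)·h_4 from 26x + 3/2y^2 - 25/4y - 51 → 3/2y^2 - 901/36y + 685/9
  leading term y^2: no divisor's leading term divides it; move 3/2y^2 to the remainder.
  leading term y: no divisor's leading term divides it; move -901/36y to the remainder.
  leading term 1: no divisor's leading term divides it; move 685/9 to the remainder.
  remainder 3/2y^2 - 901/36y + 685/9 ≠ 0; add h_5 = 3/2y^2 - 901/36y + 685/9 to the basis.

S(f_2,f_3): lcm = x^2y. S = -5/2x^2 - 4xy^2 - 2xy + 21x + 28y.
  leading term x^2: subtract (-5/4)·f_1 from -5/2x^2 - 4xy^2 - 2xy + 21x + 28y → -4xy^2 - 2xy + 47/2x + 127/4y - 30
  leading term xy^2: subtract (-2y)·f_3 from -4xy^2 - 2xy + 47/2x + 127/4y - 30 → 8xy + 47/2x + 8y^2 - 209/4y - 30
  leading term xy: subtract (4)·f_3 from 8xy + 47/2x + 8y^2 - 209/4y - 30 → 7/2x + 8y^2 - 273/4y + 138
  leading term x: subtract (-7/18)·h_4 from 7/2x + 8y^2 - 273/4y + 138 → 8y^2 - 637/9y + 1396/9
  leading term y^2: subtract (16/3)·h_5 from 8y^2 - 637/9y + 1396/9 → 1693/27y - 6772/27
  leading term y: no divisor's leading term divides it; move 1693/27y to the remainder.
  leading term 1: no divisor's leading term divides it; move -6772/27 to the remainder.
  remainder 1693/27y - 6772/27 ≠ 0; add h_6 = 1693/27y - 6772/27 to the basis.

S(f_1,h_4): lcm = x^2. S = -13/18xy + 53/9x + 3/2y - 12.
  leading term xy: subtract (-13/36)·f_3 from -13/18xy + 53/9x + 3/2y - 12 → 277/36x + 53/18y - 163/6
  leading term x: subtract (-277/324)·h_4 from 277/36x + 53/18y - 163/6 → -1693/648y + 1693/162
  leading term y: subtract (-1/24)·h_6 from -1693/648y + 1693/162 → 0
  remainder 0.

S(f_2,h_4): lcm = x^2. S = -85/18xy + 44/9x + 28.
  leading term xy: subtract (-85/36)·f_3 from -85/18xy + 44/9x + 28 → 601/36x + 85/9y - 427/6
  leading term x: subtract (-601/324)·h_4 from 601/36x + 85/9y - 427/6 → -1693/648y + 1693/162
  leading term y: subtract (-1/24)·h_6 from -1693/648y + 1693/162 → 0
  remainder 0.

S(f_3,h_4): lcm = xy. S = 5/2x - 13/18y^2 + 62/9y - 21.
  leading term x: subtract (-5/18)·h_4 from 5/2x - 13/18y^2 + 62/9y - 21 → -13/18y^2 + 61/12y - 79/9
  leading term y^2: subtract (-13/27)·h_5 from -13/18y^2 + 61/12y - 79/9 → -1693/243y + 6772/243
  leading term y: subtract (-1/9)·h_6 from -1693/243y + 6772/243 → 0
  remainder 0.

S(f_1,h_5): leading monomials are coprime, so the S-polynomial reduces to 0 (Buchberger's first criterion).
S(f_2,h_5): leading monomials are coprime, so the S-polynomial reduces to 0 (Buchberger's first criterion).
S(f_3,h_5): lcm = xy^2. S = 518/27xy - 1370/27x + 2y^2 - 21y.
  leading term xy: subtract (259/27)·f_3 from 518/27xy - 1370/27x + 2y^2 - 21y → -2665/27x + 2y^2 - 1603/27y + 3626/9
  leading term x: subtract (2665/243)·h_4 from -2665/27x + 2y^2 - 1603/27y + 3626/9 → 2y^2 + 5791/486y - 19358/243
  leading term y^2: subtract (4/3)·h_5 from 2y^2 + 5791/486y - 19358/243 → 22009/486y - 44018/243
  leading term y: subtract (13/18)·h_6 from 22009/486y - 44018/243 → 0
  remainder 0.

S(h_4,h_5): leading monomials are coprime, so the S-polynomial reduces to 0 (Buchberger's first criterion).
S(f_1,h_6): leading monomials are coprime, so the S-polynomial reduces to 0 (Buchberger's first criterion).
S(f_2,h_6): leading monomials are coprime, so the S-polynomial reduces to 0 (Buchberger's first criterion).
S(f_3,h_6): lcm = xy. S = 13/2x + 2y - 21.
  leading term x: subtract (-13/18)·h_4 from 13/2x + 2y - 21 → -97/36y + 97/9
  leading term y: subtract (-291/6772)·h_6 from -97/36y + 97/9 → 0
  remainder 0.

S(h_4,h_6): leading monomials are coprime, so the S-polynomial reduces to 0 (Buchberger's first criterion).
S(h_5,h_6): lcm = y^2. S = -685/54y + 1370/27.
  leading term y: subtract (-685/3386)·h_6 from -685/54y + 1370/27 → 0
  remainder 0.

Every S-polynomial of the final basis reduces to 0, so we have a Gröbner basis.
Inter-reduce: drop elements whose leading term is divisible by another's, tail-reduce, and make monic.
Reduced Gröbner basis: {x - 2, y - 4}.

A lex Gröbner basis eliminates variables successively. Here y - 4 depends only on y, with roots {4}; lifting each root through the earlier basis elements recovers the full solutions.
  y = 4: the earlier basis element becomes x - 2 = 0, giving x = 2 — point (2, 4).
Substituting each solution back into the original system confirms all equations vanish.

{(2, 4)}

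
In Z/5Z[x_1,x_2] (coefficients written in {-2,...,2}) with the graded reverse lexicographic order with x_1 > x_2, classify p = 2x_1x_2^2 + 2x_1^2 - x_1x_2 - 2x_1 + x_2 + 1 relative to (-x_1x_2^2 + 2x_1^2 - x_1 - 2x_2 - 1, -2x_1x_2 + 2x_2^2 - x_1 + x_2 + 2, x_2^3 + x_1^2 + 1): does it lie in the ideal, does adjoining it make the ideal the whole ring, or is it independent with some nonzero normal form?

2x_1x_2^2 + 2x_1^2 - x_1x_2 - 2x_1 + x_2 + 1 lies in I (it reduces to 0).

First compute the reduced Gröbner basis of I by Buchberger's algorithm.
f_1 = -x_1x_2^2 + 2x_1^2 - x_1 - 2x_2 - 1, LT = x_1x_2^2.
f_2 = -2x_1x_2 + 2x_2^2 - x_1 + x_2 + 2, LT = x_1x_2.
f_3 = x_2^3 + x_1^2 + 1, LT = x_2^3.

S(f_1,f_2): lcm = x_1x_2^2. S = x_2^3 - 2x_1^2 + 2x_1x_2 - 2x_2^2 + x_1 - 2x_2 + 1.
  leading term x_2^3: subtract (1)·f_3 from x_2^3 - 2x_1^2 + 2x_1x_2 - 2x_2^2 + x_1 - 2x_2 + 1 → 2x_1^2 + 2x_1x_2 - 2x_2^2 + x_1 - 2x_2
  leading term x_1^2: no divisor's leading term divides it; move 2x_1^2 to the remainder.
  leading term x_1x_2: subtract (-1)·f_2 from 2x_1x_2 - 2x_2^2 + x_1 - 2x_2 → -x_2 + 2
  leading term x_2: no divisor's leading term divides it; move -x_2 to the remainder.
  leading term 1: no divisor's leading term divides it; move 2 to the remainder.
  remainder 2x_1^2 - x_2 + 2 ≠ 0; add h_4 = 2x_1^2 - x_2 + 2 to the basis.

S(f_1,f_3): lcm = x_1x_2^3. S = -x_1^3 - 2x_1^2x_2 + x_1x_2 + 2x_2^2 - x_1 + x_2.
  leading term x_1^3: subtract (2x_1)·h_4 from -x_1^3 - 2x_1^2x_2 + x_1x_2 + 2x_2^2 - x_1 + x_2 → -2x_1^2x_2 - 2x_1x_2 + 2x_2^2 + x_2
  leading term x_1^2x_2: subtract (x_1)·f_2 from -2x_1^2x_2 - 2x_1x_2 + 2x_2^2 + x_2 → -2x_1x_2^2 + x_1^2 + 2x_1x_2 + 2x_2^2 - 2x_1 + x_2
  leading term x_1x_2^2: subtract (2)·f_1 from -2x_1x_2^2 + x_1^2 + 2x_1x_2 + 2x_2^2 - 2x_1 + x_2 → 2x_1^2 + 2x_1x_2 + 2x_2^2 + 2
  leading term x_1^2: subtract (1)·h_4 from 2x_1^2 + 2x_1x_2 + 2x_2^2 + 2 → 2x_1x_2 + 2x_2^2 + x_2
  leading term x_1x_2: subtract (-1)·f_2 from 2x_1x_2 + 2x_2^2 + x_2 → -x_2^2 - x_1 + 2x_2 + 2
  leading term x_2^2: no divisor's leading term divides it; move -x_2^2 to the remainder.
  leading term x_1: no divisor's leading term divides it; move -x_1 to the remainder.
  leading term x_2: no divisor's leading term divides it; move 2x_2 to the remainder.
  leading term 1: no divisor's leading term divides it; move 2 to the remainder.
  remainder -x_2^2 - x_1 + 2x_2 + 2 ≠ 0; add h_5 = -x_2^2 - x_1 + 2x_2 + 2 to the basis.

S(f_2,f_3): lcm = x_1x_2^3. S = -x_2^4 - x_1^3 - 2x_1x_2^2 + 2x_2^3 - x_2^2 - x_1.
  leading term x_2^4: subtract (-x_2)·f_3 from -x_2^4 - x_1^3 - 2x_1x_2^2 + 2x_2^3 - x_2^2 - x_1 → -x_1^3 + x_1^2x_2 - 2x_1x_2^2 + 2x_2^3 - x_2^2 - x_1 + x_2
  leading term x_1^3: subtract (2x_1)·h_4 from -x_1^3 + x_1^2x_2 - 2x_1x_2^2 + 2x_2^3 - x_2^2 - x_1 + x_2 → x_1^2x_2 - 2x_1x_2^2 + 2x_2^3 + 2x_1x_2 - x_2^2 + x_2
  leading term x_1^2x_2: subtract (2x_1)·f_2 from x_1^2x_2 - 2x_1x_2^2 + 2x_2^3 + 2x_1x_2 - x_2^2 + x_2 → -x_1x_2^2 + 2x_2^3 + 2x_1^2 - x_2^2 + x_1 + x_2
  leading term x_1x_2^2: subtract (1)·f_1 from -x_1x_2^2 + 2x_2^3 + 2x_1^2 - x_2^2 + x_1 + x_2 → 2x_2^3 - x_2^2 + 2x_1 - 2x_2 + 1
  leading term x_2^3: subtract (2)·f_3 from 2x_2^3 - x_2^2 + 2x_1 - 2x_2 + 1 → -2x_1^2 - x_2^2 + 2x_1 - 2x_2 - 1
  leading term x_1^2: subtract (-1)·h_4 from -2x_1^2 - x_2^2 + 2x_1 - 2x_2 - 1 → -x_2^2 + 2x_1 + 2x_2 + 1
  leading term x_2^2: subtract (1)·h_5 from -x_2^2 + 2x_1 + 2x_2 + 1 → -2x_1 - 1
  leading term x_1: no divisor's leading term divides it; move -2x_1 to the remainder.
  leading term 1: no divisor's leading term divides it; move -1 to the remainder.
  remainder -2x_1 - 1 ≠ 0; add h_6 = -2x_1 - 1 to the basis.

S(f_1,h_4): lcm = x_1^2x_2^2. S = -2x_1^3 - 2x_2^3 + x_1^2 + 2x_1x_2 - x_2^2 + x_1.
  leading term x_1^3: subtract (-x_1)·h_4 from -2x_1^3 - 2x_2^3 + x_1^2 + 2x_1x_2 - x_2^2 + x_1 → -2x_2^3 + x_1^2 + x_1x_2 - x_2^2 - 2x_1
  leading term x_2^3: subtract (-2)·f_3 from -2x_2^3 + x_1^2 + x_1x_2 - x_2^2 - 2x_1 → -2x_1^2 + x_1x_2 - x_2^2 - 2x_1 + 2
  leading term x_1^2: subtract (-1)·h_4 from -2x_1^2 + x_1x_2 - x_2^2 - 2x_1 + 2 → x_1x_2 - x_2^2 - 2x_1 - x_2 - 1
  leading term x_1x_2: subtract (2)·f_2 from x_1x_2 - x_2^2 - 2x_1 - x_2 - 1 → 2x_2
  leading term x_2: no divisor's leading term divides it; move 2x_2 to the remainder.
  remainder 2x_2 ≠ 0; add h_7 = 2x_2 to the basis.

The other S-polynomials (S(f_2,h_4), S(f_3,h_4), S(f_1,h_5), S(f_2,h_5), S(f_3,h_5), S(h_4,h_5), S(f_1,h_6), S(f_2,h_6), S(f_3,h_6), S(h_4,h_6), S(h_5,h_6), S(f_1,h_7), S(f_2,h_7), S(f_3,h_7), S(h_4,h_7), S(h_5,h_7), S(h_6,h_7)) all reduce to 0 modulo the current basis, so we have a Gröbner basis.
Inter-reduce: drop elements whose leading term is divisible by another's, tail-reduce, and make monic.
Reduced Gröbner basis: {x_1 - 2, x_2}.
Label its elements g_1 = x_1 - 2, g_2 = x_2.

Reduce p = 2x_1x_2^2 + 2x_1^2 - x_1x_2 - 2x_1 + x_2 + 1 modulo G:
  leading term x_1x_2^2: subtract (2x_2^2)·g_1 from 2x_1x_2^2 + 2x_1^2 - x_1x_2 - 2x_1 + x_2 + 1 → 2x_1^2 - x_1x_2 - x_2^2 - 2x_1 + x_2 + 1
  leading term x_1^2: subtract (2x_1)·g_1 from 2x_1^2 - x_1x_2 - x_2^2 - 2x_1 + x_2 + 1 → -x_1x_2 - x_2^2 + 2x_1 + x_2 + 1
  leading term x_1x_2: subtract (-x_2)·g_1 from -x_1x_2 - x_2^2 + 2x_1 + x_2 + 1 → -x_2^2 + 2x_1 - x_2 + 1
  leading term x_2^2: subtract (-x_2)·g_2 from -x_2^2 + 2x_1 - x_2 + 1 → 2x_1 - x_2 + 1
  leading term x_1: subtract (2)·g_1 from 2x_1 - x_2 + 1 → -x_2
  leading term x_2: subtract (-1)·g_2 from -x_2 → 0
  normal form = 0.
Since the normal form is 0, p ∈ I.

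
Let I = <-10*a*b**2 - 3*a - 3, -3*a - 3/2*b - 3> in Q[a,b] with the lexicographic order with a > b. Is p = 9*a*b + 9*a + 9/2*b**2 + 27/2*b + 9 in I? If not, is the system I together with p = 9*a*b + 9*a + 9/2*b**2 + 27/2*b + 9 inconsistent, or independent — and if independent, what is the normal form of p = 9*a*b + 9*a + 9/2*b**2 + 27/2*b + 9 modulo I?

First compute the reduced Gröbner basis of I by Buchberger's algorithm.
f_1 = -10*a*b**2 - 3*a - 3, LT = a*b**2.
f_2 = -3*a - 3/2*b - 3, LT = a.

S(f_1,f_2): lcm = a*b**2. S = 3/10*a - 1/2*b**3 - b**2 + 3/10.
  leading term a: subtract (-1/10)·f_2 from 3/10*a - 1/2*b**3 - b**2 + 3/10 → -1/2*b**3 - b**2 - 3/20*b
  leading term b**3: no divisor's leading term divides it; move -1/2*b**3 to the remainder.
  leading term b**2: no divisor's leading term divides it; move -b**2 to the remainder.
  leading term b: no divisor's leading term divides it; move -3/20*b to the remainder.
  remainder -1/2*b**3 - b**2 - 3/20*b ≠ 0; add h_3 = -1/2*b**3 - b**2 - 3/20*b to the basis.

The other S-polynomials (S(f_1,h_3), S(f_2,h_3)) all reduce to 0 modulo the current basis, so we have a Gröbner basis.
Inter-reduce: drop elements whose leading term is divisible by another's, tail-reduce, and make monic.
Reduced Gröbner basis: {a + 1/2*b + 1, b**3 + 2*b**2 + 3/10*b}.
Label its elements g_1 = a + 1/2*b + 1, g_2 = b**3 + 2*b**2 + 3/10*b.

Reduce p = 9*a*b + 9*a + 9/2*b**2 + 27/2*b + 9 modulo G:
  leading term a*b: subtract (9*b)·g_1 from 9*a*b + 9*a + 9/2*b**2 + 27/2*b + 9 → 9*a + 9/2*b + 9
  leading term a: subtract (9)·g_1 from 9*a + 9/2*b + 9 → 0
  normal form = 0.
Since the normal form is 0, p ∈ I.

9*a*b + 9*a + 9/2*b**2 + 27/2*b + 9 lies in I (it reduces to 0).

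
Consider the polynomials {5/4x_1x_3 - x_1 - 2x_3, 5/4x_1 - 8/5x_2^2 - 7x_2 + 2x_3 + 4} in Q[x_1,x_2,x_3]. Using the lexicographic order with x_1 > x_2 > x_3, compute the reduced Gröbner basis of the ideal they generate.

G = {x_1 - 32/25x_2^2 - 28/5x_2 + 8/5x_3 + 16/5, x_2^2x_3 - 4/5x_2^2 + 35/8x_2x_3 - 7/2x_2 - 5/4x_3^2 - 11/4x_3 + 2}

f_1 = 5/4x_1x_3 - x_1 - 2x_3, LT = x_1x_3.
f_2 = 5/4x_1 - 8/5x_2^2 - 7x_2 + 2x_3 + 4, LT = x_1.

S(f_1,f_2): lcm = x_1x_3. S = -4/5x_1 + 32/25x_2^2x_3 + 28/5x_2x_3 - 8/5x_3^2 - 24/5x_3.
  leading term x_1: subtract (-16/25)·f_2 from -4/5x_1 + 32/25x_2^2x_3 + 28/5x_2x_3 - 8/5x_3^2 - 24/5x_3 → 32/25x_2^2x_3 - 128/125x_2^2 + 28/5x_2x_3 - 112/25x_2 - 8/5x_3^2 - 88/25x_3 + 64/25
  leading term x_2^2x_3: no divisor's leading term divides it; move 32/25x_2^2x_3 to the remainder.
  leading term x_2^2: no divisor's leading term divides it; move -128/125x_2^2 to the remainder.
  leading term x_2x_3: no divisor's leading term divides it; move 28/5x_2x_3 to the remainder.
  leading term x_2: no divisor's leading term divides it; move -112/25x_2 to the remainder.
  leading term x_3^2: no divisor's leading term divides it; move -8/5x_3^2 to the remainder.
  leading term x_3: no divisor's leading term divides it; move -88/25x_3 to the remainder.
  leading term 1: no divisor's leading term divides it; move 64/25 to the remainder.
  remainder 32/25x_2^2x_3 - 128/125x_2^2 + 28/5x_2x_3 - 112/25x_2 - 8/5x_3^2 - 88/25x_3 + 64/25 ≠ 0; add g_3 = 32/25x_2^2x_3 - 128/125x_2^2 + 28/5x_2x_3 - 112/25x_2 - 8/5x_3^2 - 88/25x_3 + 64/25 to the basis.

The other S-polynomials (S(f_1,g_3), S(f_2,g_3)) all reduce to 0 modulo the current basis, so we have a Gröbner basis.
Inter-reduce: drop elements whose leading term is divisible by another's, tail-reduce, and make monic.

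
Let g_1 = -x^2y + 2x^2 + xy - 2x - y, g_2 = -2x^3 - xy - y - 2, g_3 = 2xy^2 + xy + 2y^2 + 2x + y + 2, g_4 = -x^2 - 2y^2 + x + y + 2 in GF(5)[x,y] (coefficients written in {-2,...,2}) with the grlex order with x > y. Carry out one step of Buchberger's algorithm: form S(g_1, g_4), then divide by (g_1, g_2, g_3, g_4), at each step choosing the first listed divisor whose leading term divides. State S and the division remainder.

S(g_1, g_4) = -2y^3 - 2x^2 + y^2 + 2x - 2y; remainder on division = -2y^3 + y + 1.

lcm(LM(g_1), LM(g_4)) = x^2y.
S = (lcm/LT(g_1))·g_1 − (lcm/LT(g_4))·g_4 = -2y^3 - 2x^2 + y^2 + 2x - 2y.
Reduce S modulo (g_1, g_2, g_3, g_4) in that order:
  leading term y^3: no divisor's leading term divides it; move -2y^3 to the remainder.
  leading term x^2: subtract (2)·g_4 from -2x^2 + y^2 + 2x - 2y → y + 1
  leading term y: no divisor's leading term divides it; move y to the remainder.
  leading term 1: no divisor's leading term divides it; move 1 to the remainder.
The remainder -2y^3 + y + 1 is nonzero, so it would be added as the next basis element.
This is the inner loop of Buchberger's algorithm — each nonzero remainder becomes a new basis element.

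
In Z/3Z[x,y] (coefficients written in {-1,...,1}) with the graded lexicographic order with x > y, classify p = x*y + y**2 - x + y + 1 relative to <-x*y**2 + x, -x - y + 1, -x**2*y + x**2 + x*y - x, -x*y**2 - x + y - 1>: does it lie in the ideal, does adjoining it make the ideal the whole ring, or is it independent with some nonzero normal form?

x*y + y**2 - x + y + 1 lies in I (it reduces to 0).

First compute the reduced Gröbner basis of I by Buchberger's algorithm.
f_1 = -x*y**2 + x, LT = x*y**2.
f_2 = -x - y + 1, LT = x.
f_3 = -x**2*y + x**2 + x*y - x, LT = x**2*y.
f_4 = -x*y**2 - x + y - 1, LT = x*y**2.

S(f_1,f_2): lcm = x*y**2. S = -y**3 + y**2 - x.
  leading term y**3: no divisor's leading term divides it; move -y**3 to the remainder.
  leading term y**2: no divisor's leading term divides it; move y**2 to the remainder.
  leading term x: subtract (1)·f_2 from -x → y - 1
  leading term y: no divisor's leading term divides it; move y to the remainder.
  leading term 1: no divisor's leading term divides it; move -1 to the remainder.
  remainder -y**3 + y**2 + y - 1 ≠ 0; add h_5 = -y**3 + y**2 + y - 1 to the basis.

S(f_1,f_3): lcm = x**2*y**2. S = x**2*y + x*y**2 - x**2 - x*y.
  leading term x**2*y: subtract (-x*y)·f_2 from x**2*y + x*y**2 - x**2 - x*y → -x**2
  leading term x**2: subtract (x)·f_2 from -x**2 → x*y - x
  leading term x*y: subtract (-y)·f_2 from x*y - x → -y**2 - x + y
  leading term y**2: no divisor's leading term divides it; move -y**2 to the remainder.
  leading term x: subtract (1)·f_2 from -x + y → -y - 1
  leading term y: no divisor's leading term divides it; move -y to the remainder.
  leading term 1: no divisor's leading term divides it; move -1 to the remainder.
  remainder -y**2 - y - 1 ≠ 0; add h_6 = -y**2 - y - 1 to the basis.

The other S-polynomials (S(f_1,f_4), S(f_2,f_3), S(f_2,f_4), S(f_3,f_4), S(f_1,h_5), S(f_2,h_5), S(f_3,h_5), S(f_4,h_5), S(f_1,h_6), S(f_2,h_6), S(f_3,h_6), S(f_4,h_6), S(h_5,h_6)) all reduce to 0 modulo the current basis, so we have a Gröbner basis.
Inter-reduce: drop elements whose leading term is divisible by another's, tail-reduce, and make monic.
Reduced Gröbner basis: {y**2 + y + 1, x + y - 1}.
Label its elements g_1 = y**2 + y + 1, g_2 = x + y - 1.

Reduce p = x*y + y**2 - x + y + 1 modulo G:
  leading term x*y: subtract (y)·g_2 from x*y + y**2 - x + y + 1 → -x - y + 1
  leading term x: subtract (-1)·g_2 from -x - y + 1 → 0
  normal form = 0.
Since the normal form is 0, p ∈ I.

The remainder on division by a Gröbner basis is unique — it is the normal form.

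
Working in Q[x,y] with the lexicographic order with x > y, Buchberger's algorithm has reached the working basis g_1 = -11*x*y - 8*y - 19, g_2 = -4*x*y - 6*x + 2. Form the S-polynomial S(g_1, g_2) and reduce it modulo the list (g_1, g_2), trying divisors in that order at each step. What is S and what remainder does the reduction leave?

lcm(LM(g_1), LM(g_2)) = x*y.
S = (lcm/LT(g_1))·g_1 − (lcm/LT(g_2))·g_2 = -3/2*x + 8/11*y + 49/22.
Reduce S modulo (g_1, g_2) in that order:
  leading term x: no divisor's leading term divides it; move -3/2*x to the remainder.
  leading term y: no divisor's leading term divides it; move 8/11*y to the remainder.
  leading term 1: no divisor's leading term divides it; move 49/22 to the remainder.
The remainder -3/2*x + 8/11*y + 49/22 is nonzero, so it would be added as the next basis element.

S(g_1, g_2) = -3/2*x + 8/11*y + 49/22; remainder on division = -3/2*x + 8/11*y + 49/22.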